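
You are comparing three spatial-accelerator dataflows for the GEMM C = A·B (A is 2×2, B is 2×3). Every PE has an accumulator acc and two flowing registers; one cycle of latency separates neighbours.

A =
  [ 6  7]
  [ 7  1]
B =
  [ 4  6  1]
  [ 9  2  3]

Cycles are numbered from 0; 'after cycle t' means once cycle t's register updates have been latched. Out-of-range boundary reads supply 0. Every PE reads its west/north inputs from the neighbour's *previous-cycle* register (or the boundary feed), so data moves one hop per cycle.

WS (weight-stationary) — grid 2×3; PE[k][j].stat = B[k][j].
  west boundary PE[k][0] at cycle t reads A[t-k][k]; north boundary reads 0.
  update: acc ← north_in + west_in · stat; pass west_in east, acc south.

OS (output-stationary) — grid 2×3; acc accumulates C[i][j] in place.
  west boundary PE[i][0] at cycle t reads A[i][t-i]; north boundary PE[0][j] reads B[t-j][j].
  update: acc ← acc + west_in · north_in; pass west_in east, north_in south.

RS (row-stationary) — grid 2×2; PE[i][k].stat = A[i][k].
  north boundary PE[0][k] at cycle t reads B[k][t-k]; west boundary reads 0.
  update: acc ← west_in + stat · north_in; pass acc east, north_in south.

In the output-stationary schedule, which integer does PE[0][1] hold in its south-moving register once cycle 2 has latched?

OS 2×3: PE[0][1] cycle-by-cycle (with neighbour feeds):
  [0] (0,0) acc=24 (h:6 v:4)
  [0] (0,1) acc=0 (h:0 v:0)
  [1] (0,0) acc=87 (h:7 v:9)
  [1] (0,1) acc=36 (h:6 v:6)
  [2] (0,0) acc=87 (h:0 v:0)
  [2] (0,1) acc=50 (h:7 v:2)

register = 2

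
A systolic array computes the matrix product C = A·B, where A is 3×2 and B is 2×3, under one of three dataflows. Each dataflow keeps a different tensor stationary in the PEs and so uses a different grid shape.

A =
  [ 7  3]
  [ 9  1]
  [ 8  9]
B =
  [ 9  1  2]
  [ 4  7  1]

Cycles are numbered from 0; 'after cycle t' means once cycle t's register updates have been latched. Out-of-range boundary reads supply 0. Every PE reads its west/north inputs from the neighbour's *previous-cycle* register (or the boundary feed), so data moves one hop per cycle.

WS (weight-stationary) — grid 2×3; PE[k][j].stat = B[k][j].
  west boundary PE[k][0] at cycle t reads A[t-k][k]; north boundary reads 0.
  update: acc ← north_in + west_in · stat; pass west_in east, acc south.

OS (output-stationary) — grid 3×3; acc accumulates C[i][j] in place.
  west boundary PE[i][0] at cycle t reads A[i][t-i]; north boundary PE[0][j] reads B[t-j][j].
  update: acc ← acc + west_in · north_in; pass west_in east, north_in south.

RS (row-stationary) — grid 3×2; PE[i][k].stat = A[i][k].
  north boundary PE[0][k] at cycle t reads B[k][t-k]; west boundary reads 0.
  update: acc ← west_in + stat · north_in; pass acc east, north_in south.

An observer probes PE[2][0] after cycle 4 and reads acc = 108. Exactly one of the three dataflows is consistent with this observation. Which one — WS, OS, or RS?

WS (2×3): PE[2][0] does not exist.
OS [3×3] PE[2][0] across cycles:
  c0 r2c0: 0 / 0 / 0
  c1 r2c0: 0 / 0 / 0
  c2 r2c0: 72 / 8 / 9
  c3 r2c0: 108 / 9 / 4
  c4 r2c0: 108 / 0 / 0
RS [3×2] PE[2][0] across cycles:
  c0 r2c0: 0 / 0 / 0
  c1 r2c0: 0 / 0 / 0
  c2 r2c0: 72 / 72 / 9
  c3 r2c0: 8 / 8 / 1
  c4 r2c0: 16 / 16 / 2

dataflow = OS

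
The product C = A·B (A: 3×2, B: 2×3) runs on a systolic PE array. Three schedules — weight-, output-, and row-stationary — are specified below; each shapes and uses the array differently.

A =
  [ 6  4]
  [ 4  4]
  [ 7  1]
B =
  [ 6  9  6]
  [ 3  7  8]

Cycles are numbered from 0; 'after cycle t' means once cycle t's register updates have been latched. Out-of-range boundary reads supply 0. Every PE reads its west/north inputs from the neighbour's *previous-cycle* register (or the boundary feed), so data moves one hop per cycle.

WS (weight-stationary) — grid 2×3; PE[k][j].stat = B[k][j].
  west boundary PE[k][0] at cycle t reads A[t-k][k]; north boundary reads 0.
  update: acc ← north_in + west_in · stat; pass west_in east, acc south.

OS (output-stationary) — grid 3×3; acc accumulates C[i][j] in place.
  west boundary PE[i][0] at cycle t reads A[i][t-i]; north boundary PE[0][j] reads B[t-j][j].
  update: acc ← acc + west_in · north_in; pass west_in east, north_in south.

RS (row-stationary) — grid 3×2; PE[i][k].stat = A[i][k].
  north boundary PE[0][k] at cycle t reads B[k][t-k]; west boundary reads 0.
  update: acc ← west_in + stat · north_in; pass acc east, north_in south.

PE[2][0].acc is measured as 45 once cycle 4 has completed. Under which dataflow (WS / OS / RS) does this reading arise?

dataflow = OS

— WS: 2×3 array has no PE[2][0].
Under OS (3×3), PE[2][0]:
  t=0 PE[2][0]: acc=0 h=0 v=0
  t=1 PE[2][0]: acc=0 h=0 v=0
  t=2 PE[2][0]: acc=42 h=7 v=6
  t=3 PE[2][0]: acc=45 h=1 v=3
  t=4 PE[2][0]: acc=45 h=0 v=0
Under RS (3×2), PE[2][0]:
  t=0 PE[2][0]: acc=0 h=0 v=0
  t=1 PE[2][0]: acc=0 h=0 v=0
  t=2 PE[2][0]: acc=42 h=42 v=6
  t=3 PE[2][0]: acc=63 h=63 v=9
  t=4 PE[2][0]: acc=42 h=42 v=6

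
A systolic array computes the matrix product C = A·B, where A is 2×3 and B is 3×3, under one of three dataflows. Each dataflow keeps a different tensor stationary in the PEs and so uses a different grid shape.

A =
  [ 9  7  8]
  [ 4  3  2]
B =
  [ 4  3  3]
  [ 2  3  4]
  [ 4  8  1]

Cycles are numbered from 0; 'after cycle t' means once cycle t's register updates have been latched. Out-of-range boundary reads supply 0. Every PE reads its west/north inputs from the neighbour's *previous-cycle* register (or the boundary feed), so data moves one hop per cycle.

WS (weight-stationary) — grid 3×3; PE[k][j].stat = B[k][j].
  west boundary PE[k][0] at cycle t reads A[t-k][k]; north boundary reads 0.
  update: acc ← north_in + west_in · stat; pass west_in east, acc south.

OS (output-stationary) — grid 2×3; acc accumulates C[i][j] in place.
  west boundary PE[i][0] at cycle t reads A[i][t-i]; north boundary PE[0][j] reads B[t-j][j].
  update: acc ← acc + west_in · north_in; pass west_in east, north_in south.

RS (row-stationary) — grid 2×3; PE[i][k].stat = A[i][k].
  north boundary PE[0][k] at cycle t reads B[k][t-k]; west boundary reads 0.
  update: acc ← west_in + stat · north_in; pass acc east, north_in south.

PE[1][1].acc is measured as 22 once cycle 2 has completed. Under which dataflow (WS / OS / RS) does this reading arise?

— WS: 3×3; PE[1][1] trace:
  0: (1,1).acc=0  regs=<0,0>
  1: (1,1).acc=0  regs=<0,0>
  2: (1,1).acc=48  regs=<7,48>
— OS: 2×3; PE[1][1] trace:
  0: (1,1).acc=0  regs=<0,0>
  1: (1,1).acc=0  regs=<0,0>
  2: (1,1).acc=12  regs=<4,3>
— RS: 2×3; PE[1][1] trace:
  0: (1,1).acc=0  regs=<0,0>
  1: (1,1).acc=0  regs=<0,0>
  2: (1,1).acc=22  regs=<22,2>

dataflow = RS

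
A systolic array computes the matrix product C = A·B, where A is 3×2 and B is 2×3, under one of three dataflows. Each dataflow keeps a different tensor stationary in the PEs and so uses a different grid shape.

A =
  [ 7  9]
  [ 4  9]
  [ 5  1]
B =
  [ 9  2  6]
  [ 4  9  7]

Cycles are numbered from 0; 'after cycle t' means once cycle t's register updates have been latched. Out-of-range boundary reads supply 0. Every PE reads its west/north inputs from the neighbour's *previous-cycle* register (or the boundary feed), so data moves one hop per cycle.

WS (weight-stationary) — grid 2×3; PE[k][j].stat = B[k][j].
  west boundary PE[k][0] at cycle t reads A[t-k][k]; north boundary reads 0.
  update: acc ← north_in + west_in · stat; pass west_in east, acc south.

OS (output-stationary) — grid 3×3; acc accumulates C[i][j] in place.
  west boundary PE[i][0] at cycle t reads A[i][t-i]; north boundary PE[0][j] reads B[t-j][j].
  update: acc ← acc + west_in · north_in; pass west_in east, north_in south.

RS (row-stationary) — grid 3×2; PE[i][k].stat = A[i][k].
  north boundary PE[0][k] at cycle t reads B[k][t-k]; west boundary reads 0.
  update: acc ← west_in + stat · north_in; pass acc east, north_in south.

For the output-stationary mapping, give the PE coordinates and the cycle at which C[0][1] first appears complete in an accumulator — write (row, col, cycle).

(row, col, cycle) = (0, 1, 2)

OS — PE[0][1] is where C[0][1] collects:
  [0] (0,1) acc=0 (h:0 v:0)
  [1] (0,1) acc=14 (h:7 v:2)
  [2] (0,1) acc=95 (h:9 v:9)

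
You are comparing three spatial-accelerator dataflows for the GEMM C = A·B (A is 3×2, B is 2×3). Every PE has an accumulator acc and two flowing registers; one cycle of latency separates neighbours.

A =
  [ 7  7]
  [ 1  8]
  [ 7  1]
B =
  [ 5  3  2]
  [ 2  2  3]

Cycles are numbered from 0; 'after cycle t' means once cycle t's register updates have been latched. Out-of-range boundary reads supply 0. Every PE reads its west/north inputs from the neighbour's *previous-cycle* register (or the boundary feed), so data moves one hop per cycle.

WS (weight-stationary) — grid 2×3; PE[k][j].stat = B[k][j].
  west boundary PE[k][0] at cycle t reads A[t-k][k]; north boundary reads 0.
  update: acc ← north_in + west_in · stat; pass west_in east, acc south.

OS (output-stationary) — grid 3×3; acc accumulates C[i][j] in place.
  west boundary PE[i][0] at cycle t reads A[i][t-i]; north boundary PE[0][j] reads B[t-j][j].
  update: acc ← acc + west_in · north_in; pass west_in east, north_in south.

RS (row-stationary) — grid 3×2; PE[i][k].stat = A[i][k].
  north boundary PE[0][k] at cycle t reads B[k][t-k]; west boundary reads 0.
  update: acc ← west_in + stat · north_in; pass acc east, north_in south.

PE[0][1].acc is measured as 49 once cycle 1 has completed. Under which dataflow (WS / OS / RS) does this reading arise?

dataflow = RS

WS [2×3] PE[0][1] across cycles:
  [0] (0,1) acc=0 (h:0 v:0)
  [1] (0,1) acc=21 (h:7 v:21)
OS [3×3] PE[0][1] across cycles:
  [0] (0,1) acc=0 (h:0 v:0)
  [1] (0,1) acc=21 (h:7 v:3)
RS [3×2] PE[0][1] across cycles:
  [0] (0,1) acc=0 (h:0 v:0)
  [1] (0,1) acc=49 (h:49 v:2)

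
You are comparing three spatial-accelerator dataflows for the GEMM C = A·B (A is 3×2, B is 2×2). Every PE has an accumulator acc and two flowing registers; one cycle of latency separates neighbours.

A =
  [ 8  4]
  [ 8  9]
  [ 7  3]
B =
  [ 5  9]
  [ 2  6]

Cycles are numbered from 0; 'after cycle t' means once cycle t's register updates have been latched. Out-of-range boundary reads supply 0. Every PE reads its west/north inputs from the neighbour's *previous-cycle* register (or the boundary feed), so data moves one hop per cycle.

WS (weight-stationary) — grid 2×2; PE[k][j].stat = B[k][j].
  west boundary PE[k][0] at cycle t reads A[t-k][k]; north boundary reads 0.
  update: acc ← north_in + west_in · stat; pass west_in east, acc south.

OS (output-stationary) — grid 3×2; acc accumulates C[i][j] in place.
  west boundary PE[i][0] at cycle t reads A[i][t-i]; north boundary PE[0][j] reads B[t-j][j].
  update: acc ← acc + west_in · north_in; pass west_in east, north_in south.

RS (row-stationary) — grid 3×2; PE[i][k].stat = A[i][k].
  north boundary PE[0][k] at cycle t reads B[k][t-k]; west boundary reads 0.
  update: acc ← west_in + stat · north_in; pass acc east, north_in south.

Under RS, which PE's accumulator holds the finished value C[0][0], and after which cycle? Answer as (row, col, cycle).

Under RS, C[0][0] lands at PE[0][1]:
  c0 r0c1: 0 / 0 / 0
  c1 r0c1: 48 / 48 / 2

(row, col, cycle) = (0, 1, 1)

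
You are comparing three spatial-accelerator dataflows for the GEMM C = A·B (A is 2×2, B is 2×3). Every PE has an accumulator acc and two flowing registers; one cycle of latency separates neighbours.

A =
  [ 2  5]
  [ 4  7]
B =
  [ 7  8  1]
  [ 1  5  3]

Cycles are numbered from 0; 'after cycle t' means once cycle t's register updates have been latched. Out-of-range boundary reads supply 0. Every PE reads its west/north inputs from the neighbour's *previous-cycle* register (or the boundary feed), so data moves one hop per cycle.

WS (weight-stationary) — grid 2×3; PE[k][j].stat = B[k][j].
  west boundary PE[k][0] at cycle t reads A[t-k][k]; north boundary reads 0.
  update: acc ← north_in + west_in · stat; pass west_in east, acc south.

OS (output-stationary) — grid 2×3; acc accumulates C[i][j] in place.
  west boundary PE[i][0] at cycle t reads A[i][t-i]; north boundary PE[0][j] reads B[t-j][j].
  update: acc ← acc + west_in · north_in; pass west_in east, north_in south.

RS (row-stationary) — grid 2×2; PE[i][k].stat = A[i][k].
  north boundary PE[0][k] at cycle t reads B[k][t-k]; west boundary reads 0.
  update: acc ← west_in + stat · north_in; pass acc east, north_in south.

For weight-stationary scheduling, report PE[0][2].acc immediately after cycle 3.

WS (2×3). Following PE[0][2] plus its west/north inputs:
  step 0 · PE0,1: acc=0; fwd→0 fwd↓0
  step 0 · PE0,2: acc=0; fwd→0 fwd↓0
  step 1 · PE0,1: acc=16; fwd→2 fwd↓16
  step 1 · PE0,2: acc=0; fwd→0 fwd↓0
  step 2 · PE0,1: acc=32; fwd→4 fwd↓32
  step 2 · PE0,2: acc=2; fwd→2 fwd↓2
  step 3 · PE0,1: acc=0; fwd→0 fwd↓0
  step 3 · PE0,2: acc=4; fwd→4 fwd↓4

PE[0][2].acc = 4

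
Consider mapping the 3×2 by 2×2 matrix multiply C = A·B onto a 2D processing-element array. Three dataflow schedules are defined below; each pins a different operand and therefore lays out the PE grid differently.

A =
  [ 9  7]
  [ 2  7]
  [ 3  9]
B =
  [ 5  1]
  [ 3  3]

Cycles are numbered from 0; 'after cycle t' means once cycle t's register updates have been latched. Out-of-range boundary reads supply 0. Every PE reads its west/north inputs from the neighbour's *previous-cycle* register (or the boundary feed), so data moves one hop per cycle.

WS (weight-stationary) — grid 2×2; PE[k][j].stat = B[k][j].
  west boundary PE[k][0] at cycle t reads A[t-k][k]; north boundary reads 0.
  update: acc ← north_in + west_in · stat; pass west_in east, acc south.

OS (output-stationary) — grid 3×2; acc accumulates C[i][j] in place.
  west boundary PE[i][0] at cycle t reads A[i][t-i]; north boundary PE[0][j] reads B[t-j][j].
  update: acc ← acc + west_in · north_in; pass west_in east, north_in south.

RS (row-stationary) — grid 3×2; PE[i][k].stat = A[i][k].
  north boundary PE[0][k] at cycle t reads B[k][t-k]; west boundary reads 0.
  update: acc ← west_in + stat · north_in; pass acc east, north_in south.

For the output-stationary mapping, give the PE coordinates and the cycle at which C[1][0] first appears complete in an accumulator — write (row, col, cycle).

OS: C[1][0] accumulates in PE[1][0]:
  @0  [1,0]  acc 0  |  →0  ↓0
  @1  [1,0]  acc 10  |  →2  ↓5
  @2  [1,0]  acc 31  |  →7  ↓3

(row, col, cycle) = (1, 0, 2)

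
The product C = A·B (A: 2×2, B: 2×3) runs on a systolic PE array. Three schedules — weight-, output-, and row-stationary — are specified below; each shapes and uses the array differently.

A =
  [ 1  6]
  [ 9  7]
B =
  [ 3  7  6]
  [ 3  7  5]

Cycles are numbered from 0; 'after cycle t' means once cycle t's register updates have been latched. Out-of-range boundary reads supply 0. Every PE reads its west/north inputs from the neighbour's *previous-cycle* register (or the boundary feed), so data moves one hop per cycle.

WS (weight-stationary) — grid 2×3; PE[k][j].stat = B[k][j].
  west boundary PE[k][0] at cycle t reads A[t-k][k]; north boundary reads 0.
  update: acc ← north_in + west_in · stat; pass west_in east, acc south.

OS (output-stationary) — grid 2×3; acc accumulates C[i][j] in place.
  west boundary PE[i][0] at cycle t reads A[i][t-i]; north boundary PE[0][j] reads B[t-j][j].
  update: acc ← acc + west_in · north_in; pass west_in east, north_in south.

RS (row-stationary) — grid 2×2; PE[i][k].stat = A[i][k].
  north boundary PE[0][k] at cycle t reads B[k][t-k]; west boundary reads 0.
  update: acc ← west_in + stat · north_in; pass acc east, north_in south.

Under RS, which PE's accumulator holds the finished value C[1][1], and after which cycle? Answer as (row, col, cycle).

RS: C[1][1] accumulates in PE[1][1]:
  after 0 — PE[1][1] acc=0, pass-E 0, pass-S 0
  after 1 — PE[1][1] acc=0, pass-E 0, pass-S 0
  after 2 — PE[1][1] acc=48, pass-E 48, pass-S 3
  after 3 — PE[1][1] acc=112, pass-E 112, pass-S 7

(row, col, cycle) = (1, 1, 3)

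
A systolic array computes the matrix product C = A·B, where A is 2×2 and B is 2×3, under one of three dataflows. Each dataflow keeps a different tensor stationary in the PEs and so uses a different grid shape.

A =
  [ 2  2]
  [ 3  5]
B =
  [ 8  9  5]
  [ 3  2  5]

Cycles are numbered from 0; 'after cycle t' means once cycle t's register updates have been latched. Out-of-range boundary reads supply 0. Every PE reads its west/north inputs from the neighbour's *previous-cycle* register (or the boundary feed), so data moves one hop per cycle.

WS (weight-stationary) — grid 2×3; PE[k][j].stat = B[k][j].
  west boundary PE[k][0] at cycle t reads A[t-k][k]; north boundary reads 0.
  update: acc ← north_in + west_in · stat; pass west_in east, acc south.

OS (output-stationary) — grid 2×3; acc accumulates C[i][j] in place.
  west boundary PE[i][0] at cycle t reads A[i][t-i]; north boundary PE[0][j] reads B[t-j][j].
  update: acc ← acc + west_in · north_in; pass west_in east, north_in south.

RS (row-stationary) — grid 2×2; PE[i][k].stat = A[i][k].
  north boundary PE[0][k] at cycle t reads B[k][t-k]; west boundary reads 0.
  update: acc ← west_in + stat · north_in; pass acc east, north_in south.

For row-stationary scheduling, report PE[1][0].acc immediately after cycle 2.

RS 2×2: PE[1][0] cycle-by-cycle (with neighbour feeds):
  c0 r0c0: 16 / 16 / 8
  c0 r1c0: 0 / 0 / 0
  c1 r0c0: 18 / 18 / 9
  c1 r1c0: 24 / 24 / 8
  c2 r0c0: 10 / 10 / 5
  c2 r1c0: 27 / 27 / 9

PE[1][0].acc = 27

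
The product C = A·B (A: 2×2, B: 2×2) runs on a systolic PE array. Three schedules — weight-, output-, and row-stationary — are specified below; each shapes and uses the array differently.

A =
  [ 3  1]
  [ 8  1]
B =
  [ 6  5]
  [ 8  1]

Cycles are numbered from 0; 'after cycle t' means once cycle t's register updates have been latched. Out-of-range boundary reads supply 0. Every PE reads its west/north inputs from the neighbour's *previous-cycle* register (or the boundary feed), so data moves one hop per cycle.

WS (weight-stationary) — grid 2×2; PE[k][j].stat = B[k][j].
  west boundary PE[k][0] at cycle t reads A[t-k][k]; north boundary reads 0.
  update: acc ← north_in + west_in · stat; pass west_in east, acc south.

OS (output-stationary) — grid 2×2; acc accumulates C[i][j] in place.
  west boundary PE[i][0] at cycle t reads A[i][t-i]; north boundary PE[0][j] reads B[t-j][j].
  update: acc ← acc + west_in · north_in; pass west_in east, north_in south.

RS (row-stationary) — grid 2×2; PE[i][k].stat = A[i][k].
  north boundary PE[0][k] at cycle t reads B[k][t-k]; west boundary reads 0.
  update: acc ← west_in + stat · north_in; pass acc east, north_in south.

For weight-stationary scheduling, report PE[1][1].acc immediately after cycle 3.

WS on a 2×2 grid — tracing PE[1][1] and its feeders:
  t=0 PE[0][1]: acc=0 h=0 v=0
  t=0 PE[1][0]: acc=0 h=0 v=0
  t=0 PE[1][1]: acc=0 h=0 v=0
  t=1 PE[0][1]: acc=15 h=3 v=15
  t=1 PE[1][0]: acc=26 h=1 v=26
  t=1 PE[1][1]: acc=0 h=0 v=0
  t=2 PE[0][1]: acc=40 h=8 v=40
  t=2 PE[1][0]: acc=56 h=1 v=56
  t=2 PE[1][1]: acc=16 h=1 v=16
  t=3 PE[0][1]: acc=0 h=0 v=0
  t=3 PE[1][0]: acc=0 h=0 v=0
  t=3 PE[1][1]: acc=41 h=1 v=41

PE[1][1].acc = 41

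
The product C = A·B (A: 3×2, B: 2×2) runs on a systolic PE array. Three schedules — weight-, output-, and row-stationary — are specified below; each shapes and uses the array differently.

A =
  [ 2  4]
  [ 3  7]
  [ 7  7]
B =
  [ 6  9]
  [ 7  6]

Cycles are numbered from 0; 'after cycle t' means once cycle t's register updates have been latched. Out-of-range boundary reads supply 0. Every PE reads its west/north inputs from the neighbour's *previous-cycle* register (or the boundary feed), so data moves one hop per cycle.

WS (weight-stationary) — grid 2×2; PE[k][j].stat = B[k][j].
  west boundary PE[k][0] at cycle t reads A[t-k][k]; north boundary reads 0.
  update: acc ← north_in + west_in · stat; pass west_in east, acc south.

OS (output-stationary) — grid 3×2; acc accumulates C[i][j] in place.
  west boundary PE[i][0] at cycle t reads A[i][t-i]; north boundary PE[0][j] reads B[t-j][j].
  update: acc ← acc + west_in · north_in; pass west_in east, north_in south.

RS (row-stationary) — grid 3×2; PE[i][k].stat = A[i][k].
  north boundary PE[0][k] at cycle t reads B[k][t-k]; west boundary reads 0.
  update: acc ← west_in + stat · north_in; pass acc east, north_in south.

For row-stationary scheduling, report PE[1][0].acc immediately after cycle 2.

Tracing RS — 3×2 array, target PE[1][0]:
  step 0 · PE0,0: acc=12; fwd→12 fwd↓6
  step 0 · PE1,0: acc=0; fwd→0 fwd↓0
  step 1 · PE0,0: acc=18; fwd→18 fwd↓9
  step 1 · PE1,0: acc=18; fwd→18 fwd↓6
  step 2 · PE0,0: acc=0; fwd→0 fwd↓0
  step 2 · PE1,0: acc=27; fwd→27 fwd↓9

PE[1][0].acc = 27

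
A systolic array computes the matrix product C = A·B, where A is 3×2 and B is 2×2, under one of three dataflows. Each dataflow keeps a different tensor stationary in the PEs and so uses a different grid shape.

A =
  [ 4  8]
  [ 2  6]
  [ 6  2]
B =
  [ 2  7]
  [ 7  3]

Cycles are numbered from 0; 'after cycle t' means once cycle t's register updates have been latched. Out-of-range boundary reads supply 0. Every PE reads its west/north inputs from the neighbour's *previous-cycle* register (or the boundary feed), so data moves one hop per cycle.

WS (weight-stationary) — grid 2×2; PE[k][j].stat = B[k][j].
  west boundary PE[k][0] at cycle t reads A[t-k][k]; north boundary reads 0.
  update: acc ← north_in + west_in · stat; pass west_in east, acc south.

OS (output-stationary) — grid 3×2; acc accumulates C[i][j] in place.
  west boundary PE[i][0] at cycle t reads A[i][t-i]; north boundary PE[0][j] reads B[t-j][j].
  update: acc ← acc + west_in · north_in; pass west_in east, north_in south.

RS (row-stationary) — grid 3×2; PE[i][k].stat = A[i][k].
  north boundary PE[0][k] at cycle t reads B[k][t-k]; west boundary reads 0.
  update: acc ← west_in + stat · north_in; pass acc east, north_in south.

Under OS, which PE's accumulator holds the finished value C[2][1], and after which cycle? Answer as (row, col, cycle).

OS: C[2][1] accumulates in PE[2][1]:
  c0 r2c1: 0 / 0 / 0
  c1 r2c1: 0 / 0 / 0
  c2 r2c1: 0 / 0 / 0
  c3 r2c1: 42 / 6 / 7
  c4 r2c1: 48 / 2 / 3

(row, col, cycle) = (2, 1, 4)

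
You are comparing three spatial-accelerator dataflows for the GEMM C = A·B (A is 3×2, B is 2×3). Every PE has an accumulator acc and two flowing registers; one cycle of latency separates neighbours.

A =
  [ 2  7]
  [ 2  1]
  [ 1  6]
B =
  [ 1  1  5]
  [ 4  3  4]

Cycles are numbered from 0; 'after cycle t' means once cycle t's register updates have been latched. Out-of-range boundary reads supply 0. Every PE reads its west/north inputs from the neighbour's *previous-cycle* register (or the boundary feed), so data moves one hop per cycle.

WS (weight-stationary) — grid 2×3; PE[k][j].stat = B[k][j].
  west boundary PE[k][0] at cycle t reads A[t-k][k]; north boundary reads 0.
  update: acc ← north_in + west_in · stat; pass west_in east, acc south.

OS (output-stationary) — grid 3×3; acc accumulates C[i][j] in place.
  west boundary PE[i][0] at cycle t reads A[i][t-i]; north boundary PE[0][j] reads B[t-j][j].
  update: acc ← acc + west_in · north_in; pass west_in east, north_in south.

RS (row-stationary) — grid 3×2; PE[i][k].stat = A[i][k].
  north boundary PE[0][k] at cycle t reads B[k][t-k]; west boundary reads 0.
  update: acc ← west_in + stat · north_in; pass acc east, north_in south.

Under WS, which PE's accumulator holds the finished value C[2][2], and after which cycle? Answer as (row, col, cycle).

(row, col, cycle) = (1, 2, 5)

Under WS, C[2][2] lands at PE[1][2]:
  after 0 — PE[1][2] acc=0, pass-E 0, pass-S 0
  after 1 — PE[1][2] acc=0, pass-E 0, pass-S 0
  after 2 — PE[1][2] acc=0, pass-E 0, pass-S 0
  after 3 — PE[1][2] acc=38, pass-E 7, pass-S 38
  after 4 — PE[1][2] acc=14, pass-E 1, pass-S 14
  after 5 — PE[1][2] acc=29, pass-E 6, pass-S 29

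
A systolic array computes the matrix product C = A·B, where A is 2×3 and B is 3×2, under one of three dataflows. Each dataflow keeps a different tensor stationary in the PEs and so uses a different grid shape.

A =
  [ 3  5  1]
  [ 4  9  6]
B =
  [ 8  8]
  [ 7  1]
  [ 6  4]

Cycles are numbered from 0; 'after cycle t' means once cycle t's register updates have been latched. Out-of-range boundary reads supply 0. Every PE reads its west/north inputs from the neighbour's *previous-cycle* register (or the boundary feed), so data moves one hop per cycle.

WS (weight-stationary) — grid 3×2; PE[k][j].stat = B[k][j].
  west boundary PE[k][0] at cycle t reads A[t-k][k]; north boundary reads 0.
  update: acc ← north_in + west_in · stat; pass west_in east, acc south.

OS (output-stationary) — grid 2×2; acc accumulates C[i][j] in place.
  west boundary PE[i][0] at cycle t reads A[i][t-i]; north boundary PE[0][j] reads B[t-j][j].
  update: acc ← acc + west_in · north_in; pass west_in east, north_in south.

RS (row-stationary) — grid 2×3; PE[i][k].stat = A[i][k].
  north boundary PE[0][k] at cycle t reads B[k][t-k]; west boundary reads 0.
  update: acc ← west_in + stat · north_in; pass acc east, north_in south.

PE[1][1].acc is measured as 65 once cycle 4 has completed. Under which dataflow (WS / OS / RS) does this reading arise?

dataflow = OS

WS (3×2 grid), PE[1][1]:
  0: (1,1).acc=0  regs=<0,0>
  1: (1,1).acc=0  regs=<0,0>
  2: (1,1).acc=29  regs=<5,29>
  3: (1,1).acc=41  regs=<9,41>
  4: (1,1).acc=0  regs=<0,0>
OS (2×2 grid), PE[1][1]:
  0: (1,1).acc=0  regs=<0,0>
  1: (1,1).acc=0  regs=<0,0>
  2: (1,1).acc=32  regs=<4,8>
  3: (1,1).acc=41  regs=<9,1>
  4: (1,1).acc=65  regs=<6,4>
RS (2×3 grid), PE[1][1]:
  0: (1,1).acc=0  regs=<0,0>
  1: (1,1).acc=0  regs=<0,0>
  2: (1,1).acc=95  regs=<95,7>
  3: (1,1).acc=41  regs=<41,1>
  4: (1,1).acc=0  regs=<0,0>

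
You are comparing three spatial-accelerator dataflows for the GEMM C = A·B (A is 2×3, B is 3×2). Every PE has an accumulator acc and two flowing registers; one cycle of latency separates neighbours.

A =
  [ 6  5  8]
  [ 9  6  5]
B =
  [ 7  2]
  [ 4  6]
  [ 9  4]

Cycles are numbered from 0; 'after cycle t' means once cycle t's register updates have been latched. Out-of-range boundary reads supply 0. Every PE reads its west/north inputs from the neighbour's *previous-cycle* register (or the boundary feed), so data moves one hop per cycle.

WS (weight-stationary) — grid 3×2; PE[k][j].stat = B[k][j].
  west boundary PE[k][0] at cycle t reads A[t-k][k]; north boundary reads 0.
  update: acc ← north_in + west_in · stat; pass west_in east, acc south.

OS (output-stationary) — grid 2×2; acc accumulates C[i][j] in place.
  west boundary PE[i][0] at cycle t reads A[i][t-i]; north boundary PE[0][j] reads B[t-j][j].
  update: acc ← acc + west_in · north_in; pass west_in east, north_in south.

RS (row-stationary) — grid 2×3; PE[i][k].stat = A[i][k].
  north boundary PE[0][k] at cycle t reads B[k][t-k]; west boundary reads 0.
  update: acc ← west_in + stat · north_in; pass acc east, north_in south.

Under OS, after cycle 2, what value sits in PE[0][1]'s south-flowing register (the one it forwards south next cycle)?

OS on a 2×2 grid — tracing PE[0][1] and its feeders:
  @0  [0,0]  acc 42  |  →6  ↓7
  @0  [0,1]  acc 0  |  →0  ↓0
  @1  [0,0]  acc 62  |  →5  ↓4
  @1  [0,1]  acc 12  |  →6  ↓2
  @2  [0,0]  acc 134  |  →8  ↓9
  @2  [0,1]  acc 42  |  →5  ↓6

register = 6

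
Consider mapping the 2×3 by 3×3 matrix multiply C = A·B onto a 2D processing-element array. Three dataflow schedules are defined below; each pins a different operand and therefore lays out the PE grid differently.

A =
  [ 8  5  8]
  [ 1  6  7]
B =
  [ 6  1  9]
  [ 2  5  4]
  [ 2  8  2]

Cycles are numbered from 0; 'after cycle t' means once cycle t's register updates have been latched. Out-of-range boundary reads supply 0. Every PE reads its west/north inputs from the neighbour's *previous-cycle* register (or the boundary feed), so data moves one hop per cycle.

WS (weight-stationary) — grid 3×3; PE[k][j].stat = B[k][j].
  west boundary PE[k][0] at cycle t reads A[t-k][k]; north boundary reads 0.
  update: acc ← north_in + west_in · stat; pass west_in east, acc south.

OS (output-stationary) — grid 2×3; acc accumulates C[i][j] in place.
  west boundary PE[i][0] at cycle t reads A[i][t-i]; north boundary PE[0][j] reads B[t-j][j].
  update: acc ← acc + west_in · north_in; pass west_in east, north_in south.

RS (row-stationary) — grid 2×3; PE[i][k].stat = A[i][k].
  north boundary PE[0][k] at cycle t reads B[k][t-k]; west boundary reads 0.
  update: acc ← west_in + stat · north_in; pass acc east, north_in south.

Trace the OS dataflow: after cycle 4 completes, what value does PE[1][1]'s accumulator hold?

OS 2×3: PE[1][1] cycle-by-cycle (with neighbour feeds):
  @0  [0,1]  acc 0  |  →0  ↓0
  @0  [1,0]  acc 0  |  →0  ↓0
  @0  [1,1]  acc 0  |  →0  ↓0
  @1  [0,1]  acc 8  |  →8  ↓1
  @1  [1,0]  acc 6  |  →1  ↓6
  @1  [1,1]  acc 0  |  →0  ↓0
  @2  [0,1]  acc 33  |  →5  ↓5
  @2  [1,0]  acc 18  |  →6  ↓2
  @2  [1,1]  acc 1  |  →1  ↓1
  @3  [0,1]  acc 97  |  →8  ↓8
  @3  [1,0]  acc 32  |  →7  ↓2
  @3  [1,1]  acc 31  |  →6  ↓5
  @4  [0,1]  acc 97  |  →0  ↓0
  @4  [1,0]  acc 32  |  →0  ↓0
  @4  [1,1]  acc 87  |  →7  ↓8

PE[1][1].acc = 87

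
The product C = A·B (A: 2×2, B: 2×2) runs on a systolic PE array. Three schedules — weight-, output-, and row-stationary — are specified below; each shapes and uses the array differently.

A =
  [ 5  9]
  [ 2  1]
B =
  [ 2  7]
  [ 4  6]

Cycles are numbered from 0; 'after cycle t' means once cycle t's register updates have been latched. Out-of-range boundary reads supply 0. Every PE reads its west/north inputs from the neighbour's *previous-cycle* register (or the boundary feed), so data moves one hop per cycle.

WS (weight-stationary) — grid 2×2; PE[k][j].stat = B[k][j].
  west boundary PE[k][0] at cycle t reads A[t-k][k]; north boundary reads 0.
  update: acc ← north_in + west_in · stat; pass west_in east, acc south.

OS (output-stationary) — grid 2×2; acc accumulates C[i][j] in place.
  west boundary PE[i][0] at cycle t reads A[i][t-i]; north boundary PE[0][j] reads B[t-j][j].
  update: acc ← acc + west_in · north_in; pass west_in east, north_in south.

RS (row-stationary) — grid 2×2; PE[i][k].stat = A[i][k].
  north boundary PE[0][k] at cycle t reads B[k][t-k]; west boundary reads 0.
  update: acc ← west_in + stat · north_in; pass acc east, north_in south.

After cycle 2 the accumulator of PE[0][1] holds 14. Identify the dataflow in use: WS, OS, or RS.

dataflow = WS

— WS: 2×2; PE[0][1] trace:
  step 0 · PE0,1: acc=0; fwd→0 fwd↓0
  step 1 · PE0,1: acc=35; fwd→5 fwd↓35
  step 2 · PE0,1: acc=14; fwd→2 fwd↓14
— OS: 2×2; PE[0][1] trace:
  step 0 · PE0,1: acc=0; fwd→0 fwd↓0
  step 1 · PE0,1: acc=35; fwd→5 fwd↓7
  step 2 · PE0,1: acc=89; fwd→9 fwd↓6
— RS: 2×2; PE[0][1] trace:
  step 0 · PE0,1: acc=0; fwd→0 fwd↓0
  step 1 · PE0,1: acc=46; fwd→46 fwd↓4
  step 2 · PE0,1: acc=89; fwd→89 fwd↓6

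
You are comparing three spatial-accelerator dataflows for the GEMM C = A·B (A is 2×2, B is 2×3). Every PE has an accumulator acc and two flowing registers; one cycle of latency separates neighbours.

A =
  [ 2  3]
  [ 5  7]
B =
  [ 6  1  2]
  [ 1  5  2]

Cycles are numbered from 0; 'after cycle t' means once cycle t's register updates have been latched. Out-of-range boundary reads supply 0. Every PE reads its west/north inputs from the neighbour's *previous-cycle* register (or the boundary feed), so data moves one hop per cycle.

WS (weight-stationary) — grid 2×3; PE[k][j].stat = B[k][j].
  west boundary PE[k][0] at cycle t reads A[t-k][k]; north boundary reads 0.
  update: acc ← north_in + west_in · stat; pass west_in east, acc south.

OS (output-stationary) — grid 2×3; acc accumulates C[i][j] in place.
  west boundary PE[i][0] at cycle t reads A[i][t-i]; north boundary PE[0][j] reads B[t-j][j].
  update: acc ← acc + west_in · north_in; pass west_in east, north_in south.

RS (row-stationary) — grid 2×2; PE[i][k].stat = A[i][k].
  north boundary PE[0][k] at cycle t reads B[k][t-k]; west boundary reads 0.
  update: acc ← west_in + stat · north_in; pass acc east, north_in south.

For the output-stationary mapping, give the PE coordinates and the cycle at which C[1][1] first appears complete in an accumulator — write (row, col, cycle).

OS — PE[1][1] is where C[1][1] collects:
  [0] (1,1) acc=0 (h:0 v:0)
  [1] (1,1) acc=0 (h:0 v:0)
  [2] (1,1) acc=5 (h:5 v:1)
  [3] (1,1) acc=40 (h:7 v:5)

(row, col, cycle) = (1, 1, 3)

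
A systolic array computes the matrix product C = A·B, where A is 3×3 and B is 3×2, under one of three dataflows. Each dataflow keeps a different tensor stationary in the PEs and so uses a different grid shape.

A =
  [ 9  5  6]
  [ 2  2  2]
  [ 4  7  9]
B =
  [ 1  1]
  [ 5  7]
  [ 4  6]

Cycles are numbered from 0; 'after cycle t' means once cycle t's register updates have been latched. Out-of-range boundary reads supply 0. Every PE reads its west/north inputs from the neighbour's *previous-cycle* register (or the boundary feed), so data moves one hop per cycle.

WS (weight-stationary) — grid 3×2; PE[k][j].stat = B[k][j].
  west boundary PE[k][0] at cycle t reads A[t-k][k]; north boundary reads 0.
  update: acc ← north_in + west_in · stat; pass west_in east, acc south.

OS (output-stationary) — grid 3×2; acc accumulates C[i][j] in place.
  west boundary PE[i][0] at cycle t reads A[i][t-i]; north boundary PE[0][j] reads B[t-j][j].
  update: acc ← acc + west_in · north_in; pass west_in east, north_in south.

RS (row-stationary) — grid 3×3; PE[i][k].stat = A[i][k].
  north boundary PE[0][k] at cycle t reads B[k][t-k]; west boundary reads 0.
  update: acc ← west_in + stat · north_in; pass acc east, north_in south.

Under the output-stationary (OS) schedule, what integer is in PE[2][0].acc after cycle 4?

OS (3×2). Following PE[2][0] plus its west/north inputs:
  c0 r1c0: 0 / 0 / 0
  c0 r2c0: 0 / 0 / 0
  c1 r1c0: 2 / 2 / 1
  c1 r2c0: 0 / 0 / 0
  c2 r1c0: 12 / 2 / 5
  c2 r2c0: 4 / 4 / 1
  c3 r1c0: 20 / 2 / 4
  c3 r2c0: 39 / 7 / 5
  c4 r1c0: 20 / 0 / 0
  c4 r2c0: 75 / 9 / 4

PE[2][0].acc = 75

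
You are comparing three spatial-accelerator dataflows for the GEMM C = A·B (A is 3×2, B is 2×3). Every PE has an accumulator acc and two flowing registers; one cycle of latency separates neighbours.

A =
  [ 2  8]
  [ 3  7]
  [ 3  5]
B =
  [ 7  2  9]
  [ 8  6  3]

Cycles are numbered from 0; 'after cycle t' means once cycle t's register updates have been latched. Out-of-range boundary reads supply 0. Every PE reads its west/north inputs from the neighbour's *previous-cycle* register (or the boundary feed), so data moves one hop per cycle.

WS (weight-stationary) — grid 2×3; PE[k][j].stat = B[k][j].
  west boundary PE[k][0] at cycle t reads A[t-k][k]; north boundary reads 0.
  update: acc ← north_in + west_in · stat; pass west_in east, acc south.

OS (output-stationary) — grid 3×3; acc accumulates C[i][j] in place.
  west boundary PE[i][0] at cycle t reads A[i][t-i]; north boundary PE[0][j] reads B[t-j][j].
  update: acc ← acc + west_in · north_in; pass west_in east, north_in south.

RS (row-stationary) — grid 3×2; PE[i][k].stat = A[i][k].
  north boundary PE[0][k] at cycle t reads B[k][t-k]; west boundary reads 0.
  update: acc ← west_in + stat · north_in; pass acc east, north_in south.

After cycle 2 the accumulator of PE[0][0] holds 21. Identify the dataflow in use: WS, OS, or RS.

dataflow = WS

— WS: 2×3; PE[0][0] trace:
  cycle 0: PE[0][0] → acc 14, east 2, south 14
  cycle 1: PE[0][0] → acc 21, east 3, south 21
  cycle 2: PE[0][0] → acc 21, east 3, south 21
— OS: 3×3; PE[0][0] trace:
  cycle 0: PE[0][0] → acc 14, east 2, south 7
  cycle 1: PE[0][0] → acc 78, east 8, south 8
  cycle 2: PE[0][0] → acc 78, east 0, south 0
— RS: 3×2; PE[0][0] trace:
  cycle 0: PE[0][0] → acc 14, east 14, south 7
  cycle 1: PE[0][0] → acc 4, east 4, south 2
  cycle 2: PE[0][0] → acc 18, east 18, south 9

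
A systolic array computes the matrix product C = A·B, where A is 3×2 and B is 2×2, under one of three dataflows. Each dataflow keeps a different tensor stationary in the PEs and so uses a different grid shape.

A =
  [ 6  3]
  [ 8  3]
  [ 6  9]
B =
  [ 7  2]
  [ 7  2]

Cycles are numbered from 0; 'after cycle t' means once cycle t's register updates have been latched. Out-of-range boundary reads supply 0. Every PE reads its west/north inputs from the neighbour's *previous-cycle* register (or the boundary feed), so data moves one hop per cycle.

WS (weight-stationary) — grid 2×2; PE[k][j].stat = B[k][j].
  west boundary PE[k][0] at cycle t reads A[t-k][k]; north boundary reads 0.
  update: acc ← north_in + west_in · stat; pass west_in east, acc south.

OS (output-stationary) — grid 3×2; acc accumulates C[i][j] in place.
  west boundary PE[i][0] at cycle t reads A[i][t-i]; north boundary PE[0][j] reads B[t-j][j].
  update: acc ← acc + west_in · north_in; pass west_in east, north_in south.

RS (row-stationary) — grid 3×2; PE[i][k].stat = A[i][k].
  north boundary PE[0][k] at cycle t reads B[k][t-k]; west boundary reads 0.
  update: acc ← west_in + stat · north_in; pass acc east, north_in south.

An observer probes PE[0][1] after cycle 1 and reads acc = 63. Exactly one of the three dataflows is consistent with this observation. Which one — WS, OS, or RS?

Under WS (2×2), PE[0][1]:
  cycle 0: PE[0][1] → acc 0, east 0, south 0
  cycle 1: PE[0][1] → acc 12, east 6, south 12
Under OS (3×2), PE[0][1]:
  cycle 0: PE[0][1] → acc 0, east 0, south 0
  cycle 1: PE[0][1] → acc 12, east 6, south 2
Under RS (3×2), PE[0][1]:
  cycle 0: PE[0][1] → acc 0, east 0, south 0
  cycle 1: PE[0][1] → acc 63, east 63, south 7

dataflow = RS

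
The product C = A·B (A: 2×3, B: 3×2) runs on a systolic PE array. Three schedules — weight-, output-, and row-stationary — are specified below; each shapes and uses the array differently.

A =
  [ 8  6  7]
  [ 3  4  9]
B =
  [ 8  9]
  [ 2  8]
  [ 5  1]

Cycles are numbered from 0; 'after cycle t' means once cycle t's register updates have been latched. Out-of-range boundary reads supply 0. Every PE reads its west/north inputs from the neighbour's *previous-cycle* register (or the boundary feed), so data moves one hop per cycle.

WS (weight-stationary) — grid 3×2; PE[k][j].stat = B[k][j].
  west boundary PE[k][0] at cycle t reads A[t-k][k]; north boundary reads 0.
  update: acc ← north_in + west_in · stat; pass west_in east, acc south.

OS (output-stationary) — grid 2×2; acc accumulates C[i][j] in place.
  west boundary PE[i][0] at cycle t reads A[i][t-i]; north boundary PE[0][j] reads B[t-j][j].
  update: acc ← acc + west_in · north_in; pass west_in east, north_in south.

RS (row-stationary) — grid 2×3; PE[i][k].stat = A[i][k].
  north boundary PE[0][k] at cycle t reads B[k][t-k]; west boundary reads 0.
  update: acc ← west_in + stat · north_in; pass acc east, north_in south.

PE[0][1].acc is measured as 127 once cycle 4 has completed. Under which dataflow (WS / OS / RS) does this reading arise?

dataflow = OS

Under WS (3×2), PE[0][1]:
  after 0 — PE[0][1] acc=0, pass-E 0, pass-S 0
  after 1 — PE[0][1] acc=72, pass-E 8, pass-S 72
  after 2 — PE[0][1] acc=27, pass-E 3, pass-S 27
  after 3 — PE[0][1] acc=0, pass-E 0, pass-S 0
  after 4 — PE[0][1] acc=0, pass-E 0, pass-S 0
Under OS (2×2), PE[0][1]:
  after 0 — PE[0][1] acc=0, pass-E 0, pass-S 0
  after 1 — PE[0][1] acc=72, pass-E 8, pass-S 9
  after 2 — PE[0][1] acc=120, pass-E 6, pass-S 8
  after 3 — PE[0][1] acc=127, pass-E 7, pass-S 1
  after 4 — PE[0][1] acc=127, pass-E 0, pass-S 0
Under RS (2×3), PE[0][1]:
  after 0 — PE[0][1] acc=0, pass-E 0, pass-S 0
  after 1 — PE[0][1] acc=76, pass-E 76, pass-S 2
  after 2 — PE[0][1] acc=120, pass-E 120, pass-S 8
  after 3 — PE[0][1] acc=0, pass-E 0, pass-S 0
  after 4 — PE[0][1] acc=0, pass-E 0, pass-S 0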